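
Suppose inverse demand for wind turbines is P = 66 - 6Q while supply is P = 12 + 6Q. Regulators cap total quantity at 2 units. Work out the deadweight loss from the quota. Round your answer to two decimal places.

Unrestricted equilibrium: Q* = (66 - 12)/(6 + 6) = 4.5.
At Q = 2 the demand price is 66 - 6(2) = 54 and the supply price is 12 + 6(2) = 24.
DWL = (1/2)(gap between curves at 2) x (Q* - 2) = (1/2)(30)(2.5) = 37.5.

37.50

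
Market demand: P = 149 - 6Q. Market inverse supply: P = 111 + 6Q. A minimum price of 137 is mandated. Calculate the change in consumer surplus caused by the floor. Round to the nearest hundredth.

Without the control, 149 - 6Q = 111 + 6Q so Q* = 3.1667 and P* = 130.
At P = 137, buyers demand (149 - 137)/6 = 2 while sellers would supply more, so the quantity traded is 2 at price 137.
CS goes from (1/2)(3.1667)(19) = 30.0833 to 12 (computed as (149 - 137)(2) - (1/2)(6)(2)^2), a change of -18.0833.

-18.08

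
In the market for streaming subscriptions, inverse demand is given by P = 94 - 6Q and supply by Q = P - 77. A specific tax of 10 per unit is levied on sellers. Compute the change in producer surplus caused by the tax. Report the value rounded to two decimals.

-2.45

Rewriting supply in inverse form: P = 77 + Q.
Without the tax, 94 - 6Q = 77 + Q so Q* = 2.4286 and P* = 79.4286.
With the tax, sellers need 10 more per unit: 94 - 6Q = 77 + Q + 10, so Q_t = 1. Buyers pay P_b = 88; sellers receive P_s = P_b - 10 = 78.
PS falls from (1/2)(2.4286)(2.4286) = 2.949 to (1/2)(1)(1) = 0.5, a change of -2.449.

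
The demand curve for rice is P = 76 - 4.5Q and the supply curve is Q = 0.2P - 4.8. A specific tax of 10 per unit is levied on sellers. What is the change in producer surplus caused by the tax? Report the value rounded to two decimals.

-26.04

Rewriting supply in inverse form: P = 24 + 5Q.
Without the tax, 76 - 4.5Q = 24 + 5Q so Q* = 5.4737 and P* = 51.3684.
A tax on sellers shifts supply up by 10: 76 - 4.5Q = 24 + 5Q + 10, so Q_t = 4.4211. Buyers pay P_b = 56.1053; sellers receive P_s = P_b - 10 = 46.1053.
PS falls from (1/2)(5.4737)(27.3684) = 74.903 to (1/2)(4.4211)(22.1053) = 48.8643, a change of -26.0388.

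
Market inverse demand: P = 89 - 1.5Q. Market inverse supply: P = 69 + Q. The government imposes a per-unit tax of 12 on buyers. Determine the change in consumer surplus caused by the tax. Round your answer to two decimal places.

Without the tax, 89 - 1.5Q = 69 + Q so Q* = 8 and P* = 77.
With the tax, buyers' net willingness to pay falls by 12: (89 - 12) - 1.5Q = 69 + Q, so Q_t = 3.2. Buyers pay P_b = 84.2; sellers receive P_s = P_b - 12 = 72.2.
Consumers lose the trapezoid between P* and P_b out to Q_t plus the triangle from Q_t to Q*: change in CS = 7.68 - 48 = -40.32.

-40.32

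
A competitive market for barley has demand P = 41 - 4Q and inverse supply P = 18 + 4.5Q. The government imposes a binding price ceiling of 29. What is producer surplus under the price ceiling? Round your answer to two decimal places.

Free-market equilibrium: 41 - 4Q = 18 + 4.5Q gives Q* = 2.7059, P* = 30.1765.
At the ceiling price 29, quantity supplied is (29 - 18)/4.5 = 2.4444; supply is the short side, so Q = 2.4444 trades at P = 29.
PS is the triangle above supply below 29: (1/2)(2.4444)(29 - 18) = 13.4444.

13.44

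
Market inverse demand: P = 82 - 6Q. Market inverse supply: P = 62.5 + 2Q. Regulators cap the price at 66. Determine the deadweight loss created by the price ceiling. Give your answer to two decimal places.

1.89

Without the control, 82 - 6Q = 62.5 + 2Q so Q* = 2.4375 and P* = 67.375.
At the ceiling price 66, quantity supplied is (66 - 62.5)/2 = 1.75; supply is the short side, so Q = 1.75 trades at P = 66.
The lost-trades triangle has base Q* - 1.75 = 0.6875 and height equal to the gap between the curves at Q = 1.75, which is 71.5 - 66 = 5.5. DWL = (1/2)(0.6875)(5.5) = 1.8906.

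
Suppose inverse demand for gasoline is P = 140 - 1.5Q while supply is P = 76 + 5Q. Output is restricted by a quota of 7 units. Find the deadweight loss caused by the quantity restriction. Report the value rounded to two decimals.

Without the quota, 140 - 1.5Q = 76 + 5Q gives Q* = 9.8462.
At Q = 7 the demand price is 140 - 1.5(7) = 129.5 and the supply price is 76 + 5(7) = 111.
DWL = (1/2)(gap between curves at 7) x (Q* - 7) = (1/2)(18.5)(2.8462) = 26.3269.

26.33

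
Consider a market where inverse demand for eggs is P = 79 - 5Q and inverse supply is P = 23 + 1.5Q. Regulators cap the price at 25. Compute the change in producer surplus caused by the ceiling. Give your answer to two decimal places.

-54.34

Free-market equilibrium: 79 - 5Q = 23 + 1.5Q gives Q* = 8.6154, P* = 35.9231.
At the ceiling price 25, quantity supplied is (25 - 23)/1.5 = 1.3333; supply is the short side, so Q = 1.3333 trades at P = 25.
PS goes from (1/2)(8.6154)(12.9231) = 55.6686 to 1.3333 (computed as (25 - 23)(1.3333) - (1/2)(1.5)(1.3333)^2), a change of -54.3353.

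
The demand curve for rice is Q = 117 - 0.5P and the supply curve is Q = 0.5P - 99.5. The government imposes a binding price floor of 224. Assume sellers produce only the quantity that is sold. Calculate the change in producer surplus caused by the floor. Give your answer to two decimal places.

23.44

Rewriting demand in inverse form: P = 234 - 2Q.
Rewriting supply in inverse form: P = 199 + 2Q.
Free-market equilibrium: 234 - 2Q = 199 + 2Q gives Q* = 8.75, P* = 216.5.
At P = 224, buyers demand (234 - 224)/2 = 5 while sellers would supply more, so the quantity traded is 5 at price 224.
PS goes from (1/2)(8.75)(17.5) = 76.5625 to 100 (computed as (224 - 199)(5) - (1/2)(2)(5)^2), a change of 23.4375.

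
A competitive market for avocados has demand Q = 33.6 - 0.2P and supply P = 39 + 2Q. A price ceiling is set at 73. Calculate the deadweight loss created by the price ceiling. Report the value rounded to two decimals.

Rewriting demand in inverse form: P = 168 - 5Q.
Without the control, 168 - 5Q = 39 + 2Q so Q* = 18.4286 and P* = 75.8571.
At the ceiling price 73, quantity supplied is (73 - 39)/2 = 17; supply is the short side, so Q = 17 trades at P = 73.
The lost-trades triangle has base Q* - 17 = 1.4286 and height equal to the gap between the curves at Q = 17, which is 83 - 73 = 10. DWL = (1/2)(1.4286)(10) = 7.1429.

7.14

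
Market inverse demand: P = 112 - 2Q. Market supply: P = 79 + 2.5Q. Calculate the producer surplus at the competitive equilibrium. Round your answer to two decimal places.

Equilibrium: 112 - 2Q = 79 + 2.5Q, so Q* = 7.3333 and P* = 97.3333.
PS is the area between P* and the supply curve from 0 to Q*: (1/2)(7.3333)(18.3333) = 67.2222.

67.22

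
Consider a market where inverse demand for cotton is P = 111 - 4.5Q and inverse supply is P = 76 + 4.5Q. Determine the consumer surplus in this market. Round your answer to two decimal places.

Set 111 - 4.5Q = 76 + 4.5Q, which gives 35 = 9Q, so Q* = 3.8889 and P* = 111 - 4.5(3.8889) = 93.5.
CS is the area between the demand curve and P* from 0 to Q*: (1/2)(3.8889)(17.5) = 34.0278.

34.03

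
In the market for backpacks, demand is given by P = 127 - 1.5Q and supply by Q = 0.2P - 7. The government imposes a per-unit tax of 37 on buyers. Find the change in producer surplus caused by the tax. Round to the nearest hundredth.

-321.83

Rewriting supply in inverse form: P = 35 + 5Q.
Without the tax, 127 - 1.5Q = 35 + 5Q so Q* = 14.1538 and P* = 105.7692.
A tax on buyers shifts demand down by 37: (127 - 37) - 1.5Q = 35 + 5Q, so Q_t = 8.4615. Buyers pay P_b = 114.3077; sellers receive P_s = P_b - 37 = 77.3077.
PS falls from (1/2)(14.1538)(70.7692) = 500.8284 to (1/2)(8.4615)(42.3077) = 178.9941, a change of -321.8343.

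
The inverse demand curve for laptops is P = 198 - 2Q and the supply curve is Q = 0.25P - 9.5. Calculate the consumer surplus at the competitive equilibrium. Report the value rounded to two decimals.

Rewriting supply in inverse form: P = 38 + 4Q.
Equilibrium: 198 - 2Q = 38 + 4Q, so Q* = 26.6667 and P* = 144.6667.
CS is the area between the demand curve and P* from 0 to Q*: (1/2)(26.6667)(53.3333) = 711.1111.

711.11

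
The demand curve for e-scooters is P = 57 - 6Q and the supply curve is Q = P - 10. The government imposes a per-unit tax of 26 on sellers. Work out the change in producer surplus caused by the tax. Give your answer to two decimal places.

-18.04

Rewriting supply in inverse form: P = 10 + Q.
Pre-tax equilibrium: 57 - 6Q = 10 + Q gives Q* = 6.7143, P* = 16.7143.
With the tax, sellers need 26 more per unit: 57 - 6Q = 10 + Q + 26, so Q_t = 3. Buyers pay P_b = 39; sellers receive P_s = P_b - 26 = 13.
PS falls from (1/2)(6.7143)(6.7143) = 22.5408 to (1/2)(3)(3) = 4.5, a change of -18.0408.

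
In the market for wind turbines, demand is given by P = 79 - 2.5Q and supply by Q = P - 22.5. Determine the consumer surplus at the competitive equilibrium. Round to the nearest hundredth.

325.74

Rewriting supply in inverse form: P = 22.5 + Q.
Set 79 - 2.5Q = 22.5 + Q, which gives 56.5 = 3.5Q, so Q* = 16.1429 and P* = 79 - 2.5(16.1429) = 38.6429.
The demand choke price is 79, so CS = (1/2)(Q*)(79 - P*) = (1/2)(16.1429)(40.3571) = 325.7398.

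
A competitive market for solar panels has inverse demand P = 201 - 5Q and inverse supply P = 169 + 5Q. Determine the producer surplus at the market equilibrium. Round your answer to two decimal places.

25.60

Equilibrium: 201 - 5Q = 169 + 5Q, so Q* = 3.2 and P* = 185.
The supply curve's price intercept is 169, so PS = (1/2)(Q*)(P* - 169) = (1/2)(3.2)(16) = 25.6.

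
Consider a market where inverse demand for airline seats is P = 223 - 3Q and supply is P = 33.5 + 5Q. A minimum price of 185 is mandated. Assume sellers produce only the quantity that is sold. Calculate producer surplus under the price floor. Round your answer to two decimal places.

1517.89

Without the control, 223 - 3Q = 33.5 + 5Q so Q* = 23.6875 and P* = 151.9375.
At the floor price 185, quantity demanded is (223 - 185)/3 = 12.6667; demand is the short side, so Q = 12.6667 trades at P = 185.
The supply price at Q = 12.6667 is 96.8333. PS is the trapezoid between 185 and supply over [0, 12.6667]: (1/2)[(185 - 33.5) + (185 - 96.8333)](12.6667) = 1517.8889.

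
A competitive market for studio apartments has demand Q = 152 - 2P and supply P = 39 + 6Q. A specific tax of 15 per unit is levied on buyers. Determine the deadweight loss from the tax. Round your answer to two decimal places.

Rewriting demand in inverse form: P = 76 - 0.5Q.
Pre-tax equilibrium: 76 - 0.5Q = 39 + 6Q gives Q* = 5.6923, P* = 73.1538.
A tax on buyers shifts demand down by 15: (76 - 15) - 0.5Q = 39 + 6Q, so Q_t = 3.3846. Buyers pay P_b = 74.3077; sellers receive P_s = P_b - 15 = 59.3077.
The welfare triangle lost has base Q* - Q_t = 2.3077 and height t = 15, so DWL = (1/2)(2.3077)(15) = 17.3077.

17.31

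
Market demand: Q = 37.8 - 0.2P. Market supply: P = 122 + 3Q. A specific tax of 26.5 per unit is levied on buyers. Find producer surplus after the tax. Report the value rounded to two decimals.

38.44

Rewriting demand in inverse form: P = 189 - 5Q.
Pre-tax equilibrium: 189 - 5Q = 122 + 3Q gives Q* = 8.375, P* = 147.125.
A tax on buyers shifts demand down by 26.5: (189 - 26.5) - 5Q = 122 + 3Q, so Q_t = 5.0625. Buyers pay P_b = 163.6875; sellers receive P_s = P_b - 26.5 = 137.1875.
Producer surplus is the triangle above supply below P_s: (1/2)(5.0625)(137.1875 - 122) = 38.4434.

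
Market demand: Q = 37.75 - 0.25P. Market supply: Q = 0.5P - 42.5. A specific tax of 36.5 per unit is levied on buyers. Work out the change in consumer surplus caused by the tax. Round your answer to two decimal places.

Rewriting demand in inverse form: P = 151 - 4Q.
Rewriting supply in inverse form: P = 85 + 2Q.
Pre-tax equilibrium: 151 - 4Q = 85 + 2Q gives Q* = 11, P* = 107.
A tax on buyers shifts demand down by 36.5: (151 - 36.5) - 4Q = 85 + 2Q, so Q_t = 4.9167. Buyers pay P_b = 131.3333; sellers receive P_s = P_b - 36.5 = 94.8333.
Consumers lose the trapezoid between P* and P_b out to Q_t plus the triangle from Q_t to Q*: change in CS = 48.3472 - 242 = -193.6528.

-193.65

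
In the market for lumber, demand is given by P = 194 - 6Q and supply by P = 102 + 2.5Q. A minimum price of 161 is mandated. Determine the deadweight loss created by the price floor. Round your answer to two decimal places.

Free-market equilibrium: 194 - 6Q = 102 + 2.5Q gives Q* = 10.8235, P* = 129.0588.
At P = 161, buyers demand (194 - 161)/6 = 5.5 while sellers would supply more, so the quantity traded is 5.5 at price 161.
At Q = 5.5 the demand price is 161 and the supply price is 115.75. Deadweight loss is the triangle between the curves from 5.5 to 10.8235: (1/2)(161 - 115.75)(10.8235 - 5.5) = 120.4449.

120.44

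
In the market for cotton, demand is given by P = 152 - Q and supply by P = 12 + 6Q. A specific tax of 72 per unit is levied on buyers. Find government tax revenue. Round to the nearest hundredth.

699.43

Pre-tax equilibrium: 152 - Q = 12 + 6Q gives Q* = 20, P* = 132.
A tax on buyers shifts demand down by 72: (152 - 72) - Q = 12 + 6Q, so Q_t = 9.7143. Buyers pay P_b = 142.2857; sellers receive P_s = P_b - 72 = 70.2857.
Revenue is the tax times quantity traded: 72 x 9.7143 = 699.4286.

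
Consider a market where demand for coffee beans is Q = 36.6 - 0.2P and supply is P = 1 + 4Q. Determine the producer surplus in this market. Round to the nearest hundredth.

Rewriting demand in inverse form: P = 183 - 5Q.
Setting demand equal to supply, 182 = 9Q, so Q* = 20.2222 and P* = 81.8889.
Producer surplus is the triangle above supply below P*: (1/2)(20.2222)(81.8889 - 1) = (1/2)(20.2222)(80.8889) = 817.8765.

817.88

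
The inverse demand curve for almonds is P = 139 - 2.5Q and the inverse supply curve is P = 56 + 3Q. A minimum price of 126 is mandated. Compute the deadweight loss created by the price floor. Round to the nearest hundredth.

269.03

Free-market equilibrium: 139 - 2.5Q = 56 + 3Q gives Q* = 15.0909, P* = 101.2727.
At P = 126, buyers demand (139 - 126)/2.5 = 5.2 while sellers would supply more, so the quantity traded is 5.2 at price 126.
The lost-trades triangle has base Q* - 5.2 = 9.8909 and height equal to the gap between the curves at Q = 5.2, which is 126 - 71.6 = 54.4. DWL = (1/2)(9.8909)(54.4) = 269.0327.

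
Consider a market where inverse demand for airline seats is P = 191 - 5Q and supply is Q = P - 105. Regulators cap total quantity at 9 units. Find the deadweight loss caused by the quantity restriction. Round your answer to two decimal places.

Rewriting supply in inverse form: P = 105 + Q.
Without the quota, 191 - 5Q = 105 + Q gives Q* = 14.3333.
At Q = 9 the demand price is 191 - 5(9) = 146 and the supply price is 105 + (9) = 114.
DWL = (1/2)(gap between curves at 9) x (Q* - 9) = (1/2)(32)(5.3333) = 85.3333.

85.33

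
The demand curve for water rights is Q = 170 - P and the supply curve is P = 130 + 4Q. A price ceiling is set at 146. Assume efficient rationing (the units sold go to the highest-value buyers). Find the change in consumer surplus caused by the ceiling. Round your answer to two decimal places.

Rewriting demand in inverse form: P = 170 - Q.
Without the control, 170 - Q = 130 + 4Q so Q* = 8 and P* = 162.
At the ceiling price 146, quantity supplied is (146 - 130)/4 = 4; supply is the short side, so Q = 4 trades at P = 146.
CS goes from (1/2)(8)(8) = 32 to 88 (computed as (170 - 146)(4) - (1/2)(1)(4)^2), a change of 56.

56.00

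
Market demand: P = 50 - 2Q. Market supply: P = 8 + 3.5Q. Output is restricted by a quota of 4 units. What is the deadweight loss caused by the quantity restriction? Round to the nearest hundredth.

Unrestricted equilibrium: Q* = (50 - 8)/(2 + 3.5) = 7.6364.
At Q = 4 the demand price is 50 - 2(4) = 42 and the supply price is 8 + 3.5(4) = 22.
DWL = (1/2)(gap between curves at 4) x (Q* - 4) = (1/2)(20)(3.6364) = 36.3636.

36.36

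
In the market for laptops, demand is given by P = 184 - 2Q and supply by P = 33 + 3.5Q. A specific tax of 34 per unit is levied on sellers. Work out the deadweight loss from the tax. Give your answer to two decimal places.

Pre-tax equilibrium: 184 - 2Q = 33 + 3.5Q gives Q* = 27.4545, P* = 129.0909.
A tax on sellers shifts supply up by 34: 184 - 2Q = 33 + 3.5Q + 34, so Q_t = 21.2727. Buyers pay P_b = 141.4545; sellers receive P_s = P_b - 34 = 107.4545.
Deadweight loss is the triangle between the curves from Q_t to Q*: (1/2)(27.4545 - 21.2727)(34) = 105.0909.

105.09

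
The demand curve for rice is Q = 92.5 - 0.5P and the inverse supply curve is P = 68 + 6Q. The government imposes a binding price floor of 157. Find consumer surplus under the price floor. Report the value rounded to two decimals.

Rewriting demand in inverse form: P = 185 - 2Q.
Without the control, 185 - 2Q = 68 + 6Q so Q* = 14.625 and P* = 155.75.
At the floor price 157, quantity demanded is (185 - 157)/2 = 14; demand is the short side, so Q = 14 trades at P = 157.
CS is the triangle under demand above 157: (1/2)(14)(185 - 157) = 196.

196.00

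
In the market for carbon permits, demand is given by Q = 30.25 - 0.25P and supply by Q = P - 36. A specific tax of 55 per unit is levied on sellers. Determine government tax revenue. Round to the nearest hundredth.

330.00

Rewriting demand in inverse form: P = 121 - 4Q.
Rewriting supply in inverse form: P = 36 + Q.
Pre-tax equilibrium: 121 - 4Q = 36 + Q gives Q* = 17, P* = 53.
A tax on sellers shifts supply up by 55: 121 - 4Q = 36 + Q + 55, so Q_t = 6. Buyers pay P_b = 97; sellers receive P_s = P_b - 55 = 42.
Revenue is the tax times quantity traded: 55 x 6 = 330.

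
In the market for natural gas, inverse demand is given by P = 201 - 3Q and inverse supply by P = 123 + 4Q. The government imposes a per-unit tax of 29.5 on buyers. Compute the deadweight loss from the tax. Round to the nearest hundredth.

Pre-tax equilibrium: 201 - 3Q = 123 + 4Q gives Q* = 11.1429, P* = 167.5714.
With the tax, buyers' net willingness to pay falls by 29.5: (201 - 29.5) - 3Q = 123 + 4Q, so Q_t = 6.9286. Buyers pay P_b = 180.2143; sellers receive P_s = P_b - 29.5 = 150.7143.
The welfare triangle lost has base Q* - Q_t = 4.2143 and height t = 29.5, so DWL = (1/2)(4.2143)(29.5) = 62.1607.

62.16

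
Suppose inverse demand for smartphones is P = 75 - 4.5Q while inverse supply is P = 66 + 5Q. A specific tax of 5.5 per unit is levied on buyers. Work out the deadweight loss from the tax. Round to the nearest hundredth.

Without the tax, 75 - 4.5Q = 66 + 5Q so Q* = 0.9474 and P* = 70.7368.
With the tax, buyers' net willingness to pay falls by 5.5: (75 - 5.5) - 4.5Q = 66 + 5Q, so Q_t = 0.3684. Buyers pay P_b = 73.3421; sellers receive P_s = P_b - 5.5 = 67.8421.
The welfare triangle lost has base Q* - Q_t = 0.5789 and height t = 5.5, so DWL = (1/2)(0.5789)(5.5) = 1.5921.

1.59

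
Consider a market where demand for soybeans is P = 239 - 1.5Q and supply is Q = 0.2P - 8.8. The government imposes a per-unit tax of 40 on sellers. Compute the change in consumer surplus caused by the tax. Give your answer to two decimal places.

-248.52

Rewriting supply in inverse form: P = 44 + 5Q.
Pre-tax equilibrium: 239 - 1.5Q = 44 + 5Q gives Q* = 30, P* = 194.
With the tax, sellers need 40 more per unit: 239 - 1.5Q = 44 + 5Q + 40, so Q_t = 23.8462. Buyers pay P_b = 203.2308; sellers receive P_s = P_b - 40 = 163.2308.
Consumers lose the trapezoid between P* and P_b out to Q_t plus the triangle from Q_t to Q*: change in CS = 426.4793 - 675 = -248.5207.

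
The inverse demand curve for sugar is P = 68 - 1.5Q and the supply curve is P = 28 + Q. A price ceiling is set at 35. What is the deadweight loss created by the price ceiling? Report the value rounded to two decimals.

Without the control, 68 - 1.5Q = 28 + Q so Q* = 16 and P* = 44.
At the ceiling price 35, quantity supplied is (35 - 28)/1 = 7; supply is the short side, so Q = 7 trades at P = 35.
The lost-trades triangle has base Q* - 7 = 9 and height equal to the gap between the curves at Q = 7, which is 57.5 - 35 = 22.5. DWL = (1/2)(9)(22.5) = 101.25.

101.25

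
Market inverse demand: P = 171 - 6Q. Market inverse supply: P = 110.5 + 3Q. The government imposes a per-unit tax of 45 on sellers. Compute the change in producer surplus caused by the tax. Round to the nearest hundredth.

-63.33

Without the tax, 171 - 6Q = 110.5 + 3Q so Q* = 6.7222 and P* = 130.6667.
With the tax, sellers need 45 more per unit: 171 - 6Q = 110.5 + 3Q + 45, so Q_t = 1.7222. Buyers pay P_b = 160.6667; sellers receive P_s = P_b - 45 = 115.6667.
PS falls from (1/2)(6.7222)(20.1667) = 67.7824 to (1/2)(1.7222)(5.1667) = 4.4491, a change of -63.3333.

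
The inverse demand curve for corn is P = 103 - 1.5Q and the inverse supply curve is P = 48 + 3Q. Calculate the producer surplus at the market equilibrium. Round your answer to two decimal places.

224.07

Equilibrium: 103 - 1.5Q = 48 + 3Q, so Q* = 12.2222 and P* = 84.6667.
The supply curve's price intercept is 48, so PS = (1/2)(Q*)(P* - 48) = (1/2)(12.2222)(36.6667) = 224.0741.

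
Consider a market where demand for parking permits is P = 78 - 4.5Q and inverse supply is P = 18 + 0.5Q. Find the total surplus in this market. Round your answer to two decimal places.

360.00

Equilibrium: 78 - 4.5Q = 18 + 0.5Q, so Q* = 12 and P* = 24.
CS = (1/2)(12)(54) = 324 and PS = (1/2)(12)(6) = 36, so total surplus = 360.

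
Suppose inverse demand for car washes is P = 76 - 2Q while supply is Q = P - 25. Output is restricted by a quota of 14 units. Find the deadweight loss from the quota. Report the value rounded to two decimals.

Rewriting supply in inverse form: P = 25 + Q.
Without the quota, 76 - 2Q = 25 + Q gives Q* = 17.
At Q = 14 the demand price is 76 - 2(14) = 48 and the supply price is 25 + (14) = 39.
Deadweight loss is the triangle between the curves from 14 to 17: (1/2)(48 - 39)(17 - 14) = 13.5.

13.50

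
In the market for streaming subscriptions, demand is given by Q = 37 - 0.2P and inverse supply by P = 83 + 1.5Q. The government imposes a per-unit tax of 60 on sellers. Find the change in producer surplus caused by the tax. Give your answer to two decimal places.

-153.37

Rewriting demand in inverse form: P = 185 - 5Q.
Without the tax, 185 - 5Q = 83 + 1.5Q so Q* = 15.6923 and P* = 106.5385.
With the tax, sellers need 60 more per unit: 185 - 5Q = 83 + 1.5Q + 60, so Q_t = 6.4615. Buyers pay P_b = 152.6923; sellers receive P_s = P_b - 60 = 92.6923.
Producers lose the trapezoid between P_s and P* out to Q_t plus the triangle from Q_t to Q*: change in PS = 31.3136 - 184.6864 = -153.3728.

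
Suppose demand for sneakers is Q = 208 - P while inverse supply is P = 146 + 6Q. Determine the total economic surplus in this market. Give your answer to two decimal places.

274.57

Rewriting demand in inverse form: P = 208 - Q.
Set 208 - Q = 146 + 6Q, which gives 62 = 7Q, so Q* = 8.8571 and P* = 208 - (8.8571) = 199.1429.
Total surplus is the full triangle between the curves from 0 to Q*: (1/2)(8.8571)(208 - 146) = 274.5714.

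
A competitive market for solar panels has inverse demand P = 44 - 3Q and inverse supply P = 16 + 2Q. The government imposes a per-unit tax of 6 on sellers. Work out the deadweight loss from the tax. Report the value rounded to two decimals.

3.60

Pre-tax equilibrium: 44 - 3Q = 16 + 2Q gives Q* = 5.6, P* = 27.2.
With the tax, sellers need 6 more per unit: 44 - 3Q = 16 + 2Q + 6, so Q_t = 4.4. Buyers pay P_b = 30.8; sellers receive P_s = P_b - 6 = 24.8.
Deadweight loss is the triangle between the curves from Q_t to Q*: (1/2)(5.6 - 4.4)(6) = 3.6.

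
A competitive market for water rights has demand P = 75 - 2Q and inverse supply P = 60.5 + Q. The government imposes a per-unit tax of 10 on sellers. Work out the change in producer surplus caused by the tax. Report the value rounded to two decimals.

-10.56

Pre-tax equilibrium: 75 - 2Q = 60.5 + Q gives Q* = 4.8333, P* = 65.3333.
A tax on sellers shifts supply up by 10: 75 - 2Q = 60.5 + Q + 10, so Q_t = 1.5. Buyers pay P_b = 72; sellers receive P_s = P_b - 10 = 62.
PS falls from (1/2)(4.8333)(4.8333) = 11.6806 to (1/2)(1.5)(1.5) = 1.125, a change of -10.5556.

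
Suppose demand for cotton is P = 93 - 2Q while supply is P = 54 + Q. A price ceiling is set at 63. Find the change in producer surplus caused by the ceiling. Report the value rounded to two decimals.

Without the control, 93 - 2Q = 54 + Q so Q* = 13 and P* = 67.
At P = 63, sellers supply (63 - 54)/1 = 9 while buyers want more, so the quantity traded is 9 at price 63.
PS goes from (1/2)(13)(13) = 84.5 to 40.5 (computed as (63 - 54)(9) - (1/2)(1)(9)^2), a change of -44.

-44.00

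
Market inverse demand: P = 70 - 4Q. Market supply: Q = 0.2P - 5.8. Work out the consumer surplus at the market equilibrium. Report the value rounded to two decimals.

Rewriting supply in inverse form: P = 29 + 5Q.
Setting demand equal to supply, 41 = 9Q, so Q* = 4.5556 and P* = 51.7778.
The demand choke price is 70, so CS = (1/2)(Q*)(70 - P*) = (1/2)(4.5556)(18.2222) = 41.5062.

41.51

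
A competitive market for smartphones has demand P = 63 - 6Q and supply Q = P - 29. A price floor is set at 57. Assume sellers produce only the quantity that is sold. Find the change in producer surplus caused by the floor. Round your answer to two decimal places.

15.70

Rewriting supply in inverse form: P = 29 + Q.
Without the control, 63 - 6Q = 29 + Q so Q* = 4.8571 and P* = 33.8571.
At P = 57, buyers demand (63 - 57)/6 = 1 while sellers would supply more, so the quantity traded is 1 at price 57.
PS goes from (1/2)(4.8571)(4.8571) = 11.7959 to 27.5 (computed as (57 - 29)(1) - (1/2)(1)(1)^2), a change of 15.7041.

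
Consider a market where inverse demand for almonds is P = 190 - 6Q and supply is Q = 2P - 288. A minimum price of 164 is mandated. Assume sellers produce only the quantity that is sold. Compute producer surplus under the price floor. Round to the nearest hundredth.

Rewriting supply in inverse form: P = 144 + 0.5Q.
Free-market equilibrium: 190 - 6Q = 144 + 0.5Q gives Q* = 7.0769, P* = 147.5385.
At the floor price 164, quantity demanded is (190 - 164)/6 = 4.3333; demand is the short side, so Q = 4.3333 trades at P = 164.
The supply price at Q = 4.3333 is 146.1667. PS is the trapezoid between 164 and supply over [0, 4.3333]: (1/2)[(164 - 144) + (164 - 146.1667)](4.3333) = 81.9722.

81.97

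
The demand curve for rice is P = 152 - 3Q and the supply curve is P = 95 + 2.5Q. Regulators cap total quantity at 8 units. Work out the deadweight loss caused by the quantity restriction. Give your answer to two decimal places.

15.36

Without the quota, 152 - 3Q = 95 + 2.5Q gives Q* = 10.3636.
At Q = 8 the demand price is 152 - 3(8) = 128 and the supply price is 95 + 2.5(8) = 115.
Deadweight loss is the triangle between the curves from 8 to 10.3636: (1/2)(128 - 115)(10.3636 - 8) = 15.3636.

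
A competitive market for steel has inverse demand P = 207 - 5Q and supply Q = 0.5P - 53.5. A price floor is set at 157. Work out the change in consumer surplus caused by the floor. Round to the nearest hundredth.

Rewriting supply in inverse form: P = 107 + 2Q.
Without the control, 207 - 5Q = 107 + 2Q so Q* = 14.2857 and P* = 135.5714.
At the floor price 157, quantity demanded is (207 - 157)/5 = 10; demand is the short side, so Q = 10 trades at P = 157.
CS goes from (1/2)(14.2857)(71.4286) = 510.2041 to 250 (computed as (207 - 157)(10) - (1/2)(5)(10)^2), a change of -260.2041.

-260.20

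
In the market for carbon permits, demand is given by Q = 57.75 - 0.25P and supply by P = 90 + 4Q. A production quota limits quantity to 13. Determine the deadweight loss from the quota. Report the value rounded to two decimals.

Rewriting demand in inverse form: P = 231 - 4Q.
Unrestricted equilibrium: Q* = (231 - 90)/(4 + 4) = 17.625.
At Q = 13 the demand price is 231 - 4(13) = 179 and the supply price is 90 + 4(13) = 142.
DWL = (1/2)(gap between curves at 13) x (Q* - 13) = (1/2)(37)(4.625) = 85.5625.

85.56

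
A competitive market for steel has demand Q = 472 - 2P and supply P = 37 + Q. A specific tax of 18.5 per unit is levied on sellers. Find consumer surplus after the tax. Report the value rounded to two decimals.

Rewriting demand in inverse form: P = 236 - 0.5Q.
Without the tax, 236 - 0.5Q = 37 + Q so Q* = 132.6667 and P* = 169.6667.
A tax on sellers shifts supply up by 18.5: 236 - 0.5Q = 37 + Q + 18.5, so Q_t = 120.3333. Buyers pay P_b = 175.8333; sellers receive P_s = P_b - 18.5 = 157.3333.
Consumer surplus is the triangle under demand above P_b: (1/2)(120.3333)(236 - 175.8333) = 3620.0278.

3620.03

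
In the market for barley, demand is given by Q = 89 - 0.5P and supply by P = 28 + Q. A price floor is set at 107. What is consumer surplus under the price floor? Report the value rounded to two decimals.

Rewriting demand in inverse form: P = 178 - 2Q.
Without the control, 178 - 2Q = 28 + Q so Q* = 50 and P* = 78.
At the floor price 107, quantity demanded is (178 - 107)/2 = 35.5; demand is the short side, so Q = 35.5 trades at P = 107.
CS is the triangle under demand above 107: (1/2)(35.5)(178 - 107) = 1260.25.

1260.25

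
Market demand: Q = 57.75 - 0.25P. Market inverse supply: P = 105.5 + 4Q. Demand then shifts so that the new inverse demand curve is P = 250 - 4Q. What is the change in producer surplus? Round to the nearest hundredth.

Rewriting demand in inverse form: P = 231 - 4Q.
Initial equilibrium: Q_0 = 15.6875, P_0 = 168.25; CS_0 = (1/2)(15.6875)(62.75) = 492.1953, PS_0 = (1/2)(15.6875)(62.75) = 492.1953.
New equilibrium: 250 - 4Q = 105.5 + 4Q gives Q_1 = 18.0625, P_1 = 177.75; CS_1 = 652.5078, PS_1 = 652.5078.
Change in producer surplus = 652.5078 - 492.1953 = 160.3125.

160.31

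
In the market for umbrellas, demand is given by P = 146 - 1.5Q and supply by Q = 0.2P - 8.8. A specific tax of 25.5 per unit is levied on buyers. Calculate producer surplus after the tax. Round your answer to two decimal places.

346.29

Rewriting supply in inverse form: P = 44 + 5Q.
Without the tax, 146 - 1.5Q = 44 + 5Q so Q* = 15.6923 and P* = 122.4615.
A tax on buyers shifts demand down by 25.5: (146 - 25.5) - 1.5Q = 44 + 5Q, so Q_t = 11.7692. Buyers pay P_b = 128.3462; sellers receive P_s = P_b - 25.5 = 102.8462.
Producer surplus is the triangle above supply below P_s: (1/2)(11.7692)(102.8462 - 44) = 346.287.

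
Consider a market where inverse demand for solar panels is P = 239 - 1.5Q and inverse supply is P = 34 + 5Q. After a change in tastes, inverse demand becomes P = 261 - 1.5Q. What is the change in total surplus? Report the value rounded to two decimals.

731.08

Initial equilibrium: Q_0 = 31.5385, P_0 = 191.6923; CS_0 = (1/2)(31.5385)(47.3077) = 746.0059, PS_0 = (1/2)(31.5385)(157.6923) = 2486.6864.
New equilibrium: 261 - 1.5Q = 34 + 5Q gives Q_1 = 34.9231, P_1 = 208.6154; CS_1 = 914.716, PS_1 = 3049.0533.
Change in total surplus = (914.716 + 3049.0533) - (746.0059 + 2486.6864) = 731.0769.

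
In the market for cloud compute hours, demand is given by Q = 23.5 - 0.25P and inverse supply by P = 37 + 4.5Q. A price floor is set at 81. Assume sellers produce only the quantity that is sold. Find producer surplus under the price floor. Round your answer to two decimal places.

119.23

Rewriting demand in inverse form: P = 94 - 4Q.
Free-market equilibrium: 94 - 4Q = 37 + 4.5Q gives Q* = 6.7059, P* = 67.1765.
At P = 81, buyers demand (94 - 81)/4 = 3.25 while sellers would supply more, so the quantity traded is 3.25 at price 81.
The supply price at Q = 3.25 is 51.625. PS is the trapezoid between 81 and supply over [0, 3.25]: (1/2)[(81 - 37) + (81 - 51.625)](3.25) = 119.2344.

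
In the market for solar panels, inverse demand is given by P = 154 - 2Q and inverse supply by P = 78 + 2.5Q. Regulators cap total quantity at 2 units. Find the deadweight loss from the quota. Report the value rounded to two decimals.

498.78

Without the quota, 154 - 2Q = 78 + 2.5Q gives Q* = 16.8889.
At Q = 2 the demand price is 154 - 2(2) = 150 and the supply price is 78 + 2.5(2) = 83.
Deadweight loss is the triangle between the curves from 2 to 16.8889: (1/2)(150 - 83)(16.8889 - 2) = 498.7778.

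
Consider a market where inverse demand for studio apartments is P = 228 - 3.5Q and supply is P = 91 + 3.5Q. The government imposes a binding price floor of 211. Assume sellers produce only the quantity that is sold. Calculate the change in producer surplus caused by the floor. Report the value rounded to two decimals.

-128.75

Free-market equilibrium: 228 - 3.5Q = 91 + 3.5Q gives Q* = 19.5714, P* = 159.5.
At P = 211, buyers demand (228 - 211)/3.5 = 4.8571 while sellers would supply more, so the quantity traded is 4.8571 at price 211.
PS goes from (1/2)(19.5714)(68.5) = 670.3214 to 541.5714 (computed as (211 - 91)(4.8571) - (1/2)(3.5)(4.8571)^2), a change of -128.75.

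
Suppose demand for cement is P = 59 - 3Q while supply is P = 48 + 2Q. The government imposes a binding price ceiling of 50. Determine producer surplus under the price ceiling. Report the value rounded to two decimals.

Without the control, 59 - 3Q = 48 + 2Q so Q* = 2.2 and P* = 52.4.
At the ceiling price 50, quantity supplied is (50 - 48)/2 = 1; supply is the short side, so Q = 1 trades at P = 50.
PS is the triangle above supply below 50: (1/2)(1)(50 - 48) = 1.

1.00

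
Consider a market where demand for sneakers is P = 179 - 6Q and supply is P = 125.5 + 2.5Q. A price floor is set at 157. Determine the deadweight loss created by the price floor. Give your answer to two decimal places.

29.34

Free-market equilibrium: 179 - 6Q = 125.5 + 2.5Q gives Q* = 6.2941, P* = 141.2353.
At P = 157, buyers demand (179 - 157)/6 = 3.6667 while sellers would supply more, so the quantity traded is 3.6667 at price 157.
At Q = 3.6667 the demand price is 157 and the supply price is 134.6667. Deadweight loss is the triangle between the curves from 3.6667 to 6.2941: (1/2)(157 - 134.6667)(6.2941 - 3.6667) = 29.3399.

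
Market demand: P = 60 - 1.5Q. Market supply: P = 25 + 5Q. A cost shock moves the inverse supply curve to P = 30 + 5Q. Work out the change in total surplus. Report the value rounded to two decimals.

Initial equilibrium: Q_0 = 5.3846, P_0 = 51.9231; CS_0 = (1/2)(5.3846)(8.0769) = 21.7456, PS_0 = (1/2)(5.3846)(26.9231) = 72.4852.
New equilibrium: 60 - 1.5Q = 30 + 5Q gives Q_1 = 4.6154, P_1 = 53.0769; CS_1 = 15.9763, PS_1 = 53.2544.
Change in total surplus = (15.9763 + 53.2544) - (21.7456 + 72.4852) = -25.

-25.00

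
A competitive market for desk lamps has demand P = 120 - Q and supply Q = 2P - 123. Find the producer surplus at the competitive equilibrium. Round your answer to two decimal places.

380.25

Rewriting supply in inverse form: P = 61.5 + 0.5Q.
Set 120 - Q = 61.5 + 0.5Q, which gives 58.5 = 1.5Q, so Q* = 39 and P* = 120 - (39) = 81.
The supply curve's price intercept is 61.5, so PS = (1/2)(Q*)(P* - 61.5) = (1/2)(39)(19.5) = 380.25.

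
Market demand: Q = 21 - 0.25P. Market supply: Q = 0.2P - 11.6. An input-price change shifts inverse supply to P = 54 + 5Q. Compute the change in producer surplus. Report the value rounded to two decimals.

Rewriting demand in inverse form: P = 84 - 4Q.
Rewriting supply in inverse form: P = 58 + 5Q.
Initial equilibrium: Q_0 = 2.8889, P_0 = 72.4444; CS_0 = (1/2)(2.8889)(11.5556) = 16.6914, PS_0 = (1/2)(2.8889)(14.4444) = 20.8642.
New equilibrium: 84 - 4Q = 54 + 5Q gives Q_1 = 3.3333, P_1 = 70.6667; CS_1 = 22.2222, PS_1 = 27.7778.
Change in producer surplus = 27.7778 - 20.8642 = 6.9136.

6.91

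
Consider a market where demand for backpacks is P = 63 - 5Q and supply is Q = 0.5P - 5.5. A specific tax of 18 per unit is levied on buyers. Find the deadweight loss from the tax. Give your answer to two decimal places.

23.14

Rewriting supply in inverse form: P = 11 + 2Q.
Without the tax, 63 - 5Q = 11 + 2Q so Q* = 7.4286 and P* = 25.8571.
A tax on buyers shifts demand down by 18: (63 - 18) - 5Q = 11 + 2Q, so Q_t = 4.8571. Buyers pay P_b = 38.7143; sellers receive P_s = P_b - 18 = 20.7143.
The welfare triangle lost has base Q* - Q_t = 2.5714 and height t = 18, so DWL = (1/2)(2.5714)(18) = 23.1429.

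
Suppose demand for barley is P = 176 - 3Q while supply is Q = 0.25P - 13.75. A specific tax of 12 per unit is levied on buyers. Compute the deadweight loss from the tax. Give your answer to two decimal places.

10.29

Rewriting supply in inverse form: P = 55 + 4Q.
Without the tax, 176 - 3Q = 55 + 4Q so Q* = 17.2857 and P* = 124.1429.
With the tax, buyers' net willingness to pay falls by 12: (176 - 12) - 3Q = 55 + 4Q, so Q_t = 15.5714. Buyers pay P_b = 129.2857; sellers receive P_s = P_b - 12 = 117.2857.
The welfare triangle lost has base Q* - Q_t = 1.7143 and height t = 12, so DWL = (1/2)(1.7143)(12) = 10.2857.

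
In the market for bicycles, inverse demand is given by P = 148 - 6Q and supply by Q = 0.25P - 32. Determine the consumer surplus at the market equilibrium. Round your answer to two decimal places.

12.00

Rewriting supply in inverse form: P = 128 + 4Q.
Setting demand equal to supply, 20 = 10Q, so Q* = 2 and P* = 136.
CS is the area between the demand curve and P* from 0 to Q*: (1/2)(2)(12) = 12.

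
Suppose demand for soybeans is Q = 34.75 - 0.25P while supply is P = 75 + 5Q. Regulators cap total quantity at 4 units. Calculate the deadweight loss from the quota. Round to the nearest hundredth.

Rewriting demand in inverse form: P = 139 - 4Q.
Unrestricted equilibrium: Q* = (139 - 75)/(4 + 5) = 7.1111.
At Q = 4 the demand price is 139 - 4(4) = 123 and the supply price is 75 + 5(4) = 95.
DWL = (1/2)(gap between curves at 4) x (Q* - 4) = (1/2)(28)(3.1111) = 43.5556.

43.56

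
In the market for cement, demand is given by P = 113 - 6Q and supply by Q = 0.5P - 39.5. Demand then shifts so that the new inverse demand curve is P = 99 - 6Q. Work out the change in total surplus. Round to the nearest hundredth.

Rewriting supply in inverse form: P = 79 + 2Q.
Initial equilibrium: Q_0 = 4.25, P_0 = 87.5; CS_0 = (1/2)(4.25)(25.5) = 54.1875, PS_0 = (1/2)(4.25)(8.5) = 18.0625.
New equilibrium: 99 - 6Q = 79 + 2Q gives Q_1 = 2.5, P_1 = 84; CS_1 = 18.75, PS_1 = 6.25.
Change in total surplus = (18.75 + 6.25) - (54.1875 + 18.0625) = -47.25.

-47.25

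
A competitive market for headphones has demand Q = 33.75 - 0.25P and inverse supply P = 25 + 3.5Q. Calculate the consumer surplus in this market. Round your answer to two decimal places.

Rewriting demand in inverse form: P = 135 - 4Q.
Set 135 - 4Q = 25 + 3.5Q, which gives 110 = 7.5Q, so Q* = 14.6667 and P* = 135 - 4(14.6667) = 76.3333.
The demand choke price is 135, so CS = (1/2)(Q*)(135 - P*) = (1/2)(14.6667)(58.6667) = 430.2222.

430.22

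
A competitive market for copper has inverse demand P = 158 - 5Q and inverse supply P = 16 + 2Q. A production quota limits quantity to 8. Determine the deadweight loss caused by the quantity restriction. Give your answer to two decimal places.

528.29

Unrestricted equilibrium: Q* = (158 - 16)/(5 + 2) = 20.2857.
At Q = 8 the demand price is 158 - 5(8) = 118 and the supply price is 16 + 2(8) = 32.
Deadweight loss is the triangle between the curves from 8 to 20.2857: (1/2)(118 - 32)(20.2857 - 8) = 528.2857.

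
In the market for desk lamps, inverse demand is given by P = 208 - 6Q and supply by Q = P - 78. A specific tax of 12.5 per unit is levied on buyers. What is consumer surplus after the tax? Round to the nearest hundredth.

Rewriting supply in inverse form: P = 78 + Q.
Without the tax, 208 - 6Q = 78 + Q so Q* = 18.5714 and P* = 96.5714.
A tax on buyers shifts demand down by 12.5: (208 - 12.5) - 6Q = 78 + Q, so Q_t = 16.7857. Buyers pay P_b = 107.2857; sellers receive P_s = P_b - 12.5 = 94.7857.
Consumer surplus is the triangle under demand above P_b: (1/2)(16.7857)(208 - 107.2857) = 845.2806.

845.28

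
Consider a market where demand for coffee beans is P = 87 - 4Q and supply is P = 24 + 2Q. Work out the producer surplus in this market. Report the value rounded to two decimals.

Equilibrium: 87 - 4Q = 24 + 2Q, so Q* = 10.5 and P* = 45.
Producer surplus is the triangle above supply below P*: (1/2)(10.5)(45 - 24) = (1/2)(10.5)(21) = 110.25.

110.25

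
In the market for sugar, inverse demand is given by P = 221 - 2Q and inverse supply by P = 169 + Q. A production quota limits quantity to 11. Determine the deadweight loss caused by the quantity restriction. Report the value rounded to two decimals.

Unrestricted equilibrium: Q* = (221 - 169)/(2 + 1) = 17.3333.
At Q = 11 the demand price is 221 - 2(11) = 199 and the supply price is 169 + (11) = 180.
DWL = (1/2)(gap between curves at 11) x (Q* - 11) = (1/2)(19)(6.3333) = 60.1667.

60.17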